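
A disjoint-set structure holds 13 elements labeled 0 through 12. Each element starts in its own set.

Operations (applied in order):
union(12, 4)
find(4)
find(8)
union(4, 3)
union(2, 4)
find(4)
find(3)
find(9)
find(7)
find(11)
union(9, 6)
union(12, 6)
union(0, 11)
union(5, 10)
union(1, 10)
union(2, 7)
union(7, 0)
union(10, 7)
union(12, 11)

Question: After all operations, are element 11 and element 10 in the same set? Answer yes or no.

Answer: yes

Derivation:
Step 1: union(12, 4) -> merged; set of 12 now {4, 12}
Step 2: find(4) -> no change; set of 4 is {4, 12}
Step 3: find(8) -> no change; set of 8 is {8}
Step 4: union(4, 3) -> merged; set of 4 now {3, 4, 12}
Step 5: union(2, 4) -> merged; set of 2 now {2, 3, 4, 12}
Step 6: find(4) -> no change; set of 4 is {2, 3, 4, 12}
Step 7: find(3) -> no change; set of 3 is {2, 3, 4, 12}
Step 8: find(9) -> no change; set of 9 is {9}
Step 9: find(7) -> no change; set of 7 is {7}
Step 10: find(11) -> no change; set of 11 is {11}
Step 11: union(9, 6) -> merged; set of 9 now {6, 9}
Step 12: union(12, 6) -> merged; set of 12 now {2, 3, 4, 6, 9, 12}
Step 13: union(0, 11) -> merged; set of 0 now {0, 11}
Step 14: union(5, 10) -> merged; set of 5 now {5, 10}
Step 15: union(1, 10) -> merged; set of 1 now {1, 5, 10}
Step 16: union(2, 7) -> merged; set of 2 now {2, 3, 4, 6, 7, 9, 12}
Step 17: union(7, 0) -> merged; set of 7 now {0, 2, 3, 4, 6, 7, 9, 11, 12}
Step 18: union(10, 7) -> merged; set of 10 now {0, 1, 2, 3, 4, 5, 6, 7, 9, 10, 11, 12}
Step 19: union(12, 11) -> already same set; set of 12 now {0, 1, 2, 3, 4, 5, 6, 7, 9, 10, 11, 12}
Set of 11: {0, 1, 2, 3, 4, 5, 6, 7, 9, 10, 11, 12}; 10 is a member.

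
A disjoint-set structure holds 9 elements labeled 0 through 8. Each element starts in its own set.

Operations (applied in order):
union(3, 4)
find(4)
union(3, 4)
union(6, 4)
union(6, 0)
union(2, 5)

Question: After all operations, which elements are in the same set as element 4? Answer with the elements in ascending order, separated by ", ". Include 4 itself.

Answer: 0, 3, 4, 6

Derivation:
Step 1: union(3, 4) -> merged; set of 3 now {3, 4}
Step 2: find(4) -> no change; set of 4 is {3, 4}
Step 3: union(3, 4) -> already same set; set of 3 now {3, 4}
Step 4: union(6, 4) -> merged; set of 6 now {3, 4, 6}
Step 5: union(6, 0) -> merged; set of 6 now {0, 3, 4, 6}
Step 6: union(2, 5) -> merged; set of 2 now {2, 5}
Component of 4: {0, 3, 4, 6}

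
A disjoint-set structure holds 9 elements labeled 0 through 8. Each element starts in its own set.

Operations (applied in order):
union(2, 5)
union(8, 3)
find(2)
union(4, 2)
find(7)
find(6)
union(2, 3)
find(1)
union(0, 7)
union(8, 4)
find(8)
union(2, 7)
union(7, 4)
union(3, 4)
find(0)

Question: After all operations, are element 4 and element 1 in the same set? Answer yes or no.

Step 1: union(2, 5) -> merged; set of 2 now {2, 5}
Step 2: union(8, 3) -> merged; set of 8 now {3, 8}
Step 3: find(2) -> no change; set of 2 is {2, 5}
Step 4: union(4, 2) -> merged; set of 4 now {2, 4, 5}
Step 5: find(7) -> no change; set of 7 is {7}
Step 6: find(6) -> no change; set of 6 is {6}
Step 7: union(2, 3) -> merged; set of 2 now {2, 3, 4, 5, 8}
Step 8: find(1) -> no change; set of 1 is {1}
Step 9: union(0, 7) -> merged; set of 0 now {0, 7}
Step 10: union(8, 4) -> already same set; set of 8 now {2, 3, 4, 5, 8}
Step 11: find(8) -> no change; set of 8 is {2, 3, 4, 5, 8}
Step 12: union(2, 7) -> merged; set of 2 now {0, 2, 3, 4, 5, 7, 8}
Step 13: union(7, 4) -> already same set; set of 7 now {0, 2, 3, 4, 5, 7, 8}
Step 14: union(3, 4) -> already same set; set of 3 now {0, 2, 3, 4, 5, 7, 8}
Step 15: find(0) -> no change; set of 0 is {0, 2, 3, 4, 5, 7, 8}
Set of 4: {0, 2, 3, 4, 5, 7, 8}; 1 is not a member.

Answer: no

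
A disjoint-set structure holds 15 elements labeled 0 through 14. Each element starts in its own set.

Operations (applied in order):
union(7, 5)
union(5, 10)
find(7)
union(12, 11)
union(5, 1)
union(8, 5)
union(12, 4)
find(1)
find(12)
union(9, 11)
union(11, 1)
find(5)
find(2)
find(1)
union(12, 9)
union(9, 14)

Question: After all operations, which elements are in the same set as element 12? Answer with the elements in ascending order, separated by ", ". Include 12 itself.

Answer: 1, 4, 5, 7, 8, 9, 10, 11, 12, 14

Derivation:
Step 1: union(7, 5) -> merged; set of 7 now {5, 7}
Step 2: union(5, 10) -> merged; set of 5 now {5, 7, 10}
Step 3: find(7) -> no change; set of 7 is {5, 7, 10}
Step 4: union(12, 11) -> merged; set of 12 now {11, 12}
Step 5: union(5, 1) -> merged; set of 5 now {1, 5, 7, 10}
Step 6: union(8, 5) -> merged; set of 8 now {1, 5, 7, 8, 10}
Step 7: union(12, 4) -> merged; set of 12 now {4, 11, 12}
Step 8: find(1) -> no change; set of 1 is {1, 5, 7, 8, 10}
Step 9: find(12) -> no change; set of 12 is {4, 11, 12}
Step 10: union(9, 11) -> merged; set of 9 now {4, 9, 11, 12}
Step 11: union(11, 1) -> merged; set of 11 now {1, 4, 5, 7, 8, 9, 10, 11, 12}
Step 12: find(5) -> no change; set of 5 is {1, 4, 5, 7, 8, 9, 10, 11, 12}
Step 13: find(2) -> no change; set of 2 is {2}
Step 14: find(1) -> no change; set of 1 is {1, 4, 5, 7, 8, 9, 10, 11, 12}
Step 15: union(12, 9) -> already same set; set of 12 now {1, 4, 5, 7, 8, 9, 10, 11, 12}
Step 16: union(9, 14) -> merged; set of 9 now {1, 4, 5, 7, 8, 9, 10, 11, 12, 14}
Component of 12: {1, 4, 5, 7, 8, 9, 10, 11, 12, 14}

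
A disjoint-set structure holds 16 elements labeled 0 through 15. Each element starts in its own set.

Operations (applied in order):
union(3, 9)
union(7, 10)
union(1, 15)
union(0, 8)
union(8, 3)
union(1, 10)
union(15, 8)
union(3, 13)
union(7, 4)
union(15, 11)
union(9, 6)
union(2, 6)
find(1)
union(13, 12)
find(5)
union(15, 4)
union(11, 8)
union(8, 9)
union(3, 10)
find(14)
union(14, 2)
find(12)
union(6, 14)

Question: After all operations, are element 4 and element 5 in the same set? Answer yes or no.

Answer: no

Derivation:
Step 1: union(3, 9) -> merged; set of 3 now {3, 9}
Step 2: union(7, 10) -> merged; set of 7 now {7, 10}
Step 3: union(1, 15) -> merged; set of 1 now {1, 15}
Step 4: union(0, 8) -> merged; set of 0 now {0, 8}
Step 5: union(8, 3) -> merged; set of 8 now {0, 3, 8, 9}
Step 6: union(1, 10) -> merged; set of 1 now {1, 7, 10, 15}
Step 7: union(15, 8) -> merged; set of 15 now {0, 1, 3, 7, 8, 9, 10, 15}
Step 8: union(3, 13) -> merged; set of 3 now {0, 1, 3, 7, 8, 9, 10, 13, 15}
Step 9: union(7, 4) -> merged; set of 7 now {0, 1, 3, 4, 7, 8, 9, 10, 13, 15}
Step 10: union(15, 11) -> merged; set of 15 now {0, 1, 3, 4, 7, 8, 9, 10, 11, 13, 15}
Step 11: union(9, 6) -> merged; set of 9 now {0, 1, 3, 4, 6, 7, 8, 9, 10, 11, 13, 15}
Step 12: union(2, 6) -> merged; set of 2 now {0, 1, 2, 3, 4, 6, 7, 8, 9, 10, 11, 13, 15}
Step 13: find(1) -> no change; set of 1 is {0, 1, 2, 3, 4, 6, 7, 8, 9, 10, 11, 13, 15}
Step 14: union(13, 12) -> merged; set of 13 now {0, 1, 2, 3, 4, 6, 7, 8, 9, 10, 11, 12, 13, 15}
Step 15: find(5) -> no change; set of 5 is {5}
Step 16: union(15, 4) -> already same set; set of 15 now {0, 1, 2, 3, 4, 6, 7, 8, 9, 10, 11, 12, 13, 15}
Step 17: union(11, 8) -> already same set; set of 11 now {0, 1, 2, 3, 4, 6, 7, 8, 9, 10, 11, 12, 13, 15}
Step 18: union(8, 9) -> already same set; set of 8 now {0, 1, 2, 3, 4, 6, 7, 8, 9, 10, 11, 12, 13, 15}
Step 19: union(3, 10) -> already same set; set of 3 now {0, 1, 2, 3, 4, 6, 7, 8, 9, 10, 11, 12, 13, 15}
Step 20: find(14) -> no change; set of 14 is {14}
Step 21: union(14, 2) -> merged; set of 14 now {0, 1, 2, 3, 4, 6, 7, 8, 9, 10, 11, 12, 13, 14, 15}
Step 22: find(12) -> no change; set of 12 is {0, 1, 2, 3, 4, 6, 7, 8, 9, 10, 11, 12, 13, 14, 15}
Step 23: union(6, 14) -> already same set; set of 6 now {0, 1, 2, 3, 4, 6, 7, 8, 9, 10, 11, 12, 13, 14, 15}
Set of 4: {0, 1, 2, 3, 4, 6, 7, 8, 9, 10, 11, 12, 13, 14, 15}; 5 is not a member.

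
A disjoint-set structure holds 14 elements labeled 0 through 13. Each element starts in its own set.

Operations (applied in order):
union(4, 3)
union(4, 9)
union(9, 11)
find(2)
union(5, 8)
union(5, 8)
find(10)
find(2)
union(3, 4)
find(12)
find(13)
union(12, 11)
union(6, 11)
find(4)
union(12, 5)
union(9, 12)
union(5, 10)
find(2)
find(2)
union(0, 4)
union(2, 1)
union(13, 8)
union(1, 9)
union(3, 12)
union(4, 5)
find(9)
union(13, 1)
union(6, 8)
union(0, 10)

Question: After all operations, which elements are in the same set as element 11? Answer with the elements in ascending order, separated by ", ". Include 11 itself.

Step 1: union(4, 3) -> merged; set of 4 now {3, 4}
Step 2: union(4, 9) -> merged; set of 4 now {3, 4, 9}
Step 3: union(9, 11) -> merged; set of 9 now {3, 4, 9, 11}
Step 4: find(2) -> no change; set of 2 is {2}
Step 5: union(5, 8) -> merged; set of 5 now {5, 8}
Step 6: union(5, 8) -> already same set; set of 5 now {5, 8}
Step 7: find(10) -> no change; set of 10 is {10}
Step 8: find(2) -> no change; set of 2 is {2}
Step 9: union(3, 4) -> already same set; set of 3 now {3, 4, 9, 11}
Step 10: find(12) -> no change; set of 12 is {12}
Step 11: find(13) -> no change; set of 13 is {13}
Step 12: union(12, 11) -> merged; set of 12 now {3, 4, 9, 11, 12}
Step 13: union(6, 11) -> merged; set of 6 now {3, 4, 6, 9, 11, 12}
Step 14: find(4) -> no change; set of 4 is {3, 4, 6, 9, 11, 12}
Step 15: union(12, 5) -> merged; set of 12 now {3, 4, 5, 6, 8, 9, 11, 12}
Step 16: union(9, 12) -> already same set; set of 9 now {3, 4, 5, 6, 8, 9, 11, 12}
Step 17: union(5, 10) -> merged; set of 5 now {3, 4, 5, 6, 8, 9, 10, 11, 12}
Step 18: find(2) -> no change; set of 2 is {2}
Step 19: find(2) -> no change; set of 2 is {2}
Step 20: union(0, 4) -> merged; set of 0 now {0, 3, 4, 5, 6, 8, 9, 10, 11, 12}
Step 21: union(2, 1) -> merged; set of 2 now {1, 2}
Step 22: union(13, 8) -> merged; set of 13 now {0, 3, 4, 5, 6, 8, 9, 10, 11, 12, 13}
Step 23: union(1, 9) -> merged; set of 1 now {0, 1, 2, 3, 4, 5, 6, 8, 9, 10, 11, 12, 13}
Step 24: union(3, 12) -> already same set; set of 3 now {0, 1, 2, 3, 4, 5, 6, 8, 9, 10, 11, 12, 13}
Step 25: union(4, 5) -> already same set; set of 4 now {0, 1, 2, 3, 4, 5, 6, 8, 9, 10, 11, 12, 13}
Step 26: find(9) -> no change; set of 9 is {0, 1, 2, 3, 4, 5, 6, 8, 9, 10, 11, 12, 13}
Step 27: union(13, 1) -> already same set; set of 13 now {0, 1, 2, 3, 4, 5, 6, 8, 9, 10, 11, 12, 13}
Step 28: union(6, 8) -> already same set; set of 6 now {0, 1, 2, 3, 4, 5, 6, 8, 9, 10, 11, 12, 13}
Step 29: union(0, 10) -> already same set; set of 0 now {0, 1, 2, 3, 4, 5, 6, 8, 9, 10, 11, 12, 13}
Component of 11: {0, 1, 2, 3, 4, 5, 6, 8, 9, 10, 11, 12, 13}

Answer: 0, 1, 2, 3, 4, 5, 6, 8, 9, 10, 11, 12, 13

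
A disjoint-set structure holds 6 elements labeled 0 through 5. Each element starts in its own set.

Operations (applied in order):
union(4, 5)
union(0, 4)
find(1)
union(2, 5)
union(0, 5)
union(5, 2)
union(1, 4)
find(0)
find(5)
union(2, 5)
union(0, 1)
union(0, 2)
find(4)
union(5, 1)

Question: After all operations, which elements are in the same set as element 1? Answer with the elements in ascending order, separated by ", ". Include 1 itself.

Step 1: union(4, 5) -> merged; set of 4 now {4, 5}
Step 2: union(0, 4) -> merged; set of 0 now {0, 4, 5}
Step 3: find(1) -> no change; set of 1 is {1}
Step 4: union(2, 5) -> merged; set of 2 now {0, 2, 4, 5}
Step 5: union(0, 5) -> already same set; set of 0 now {0, 2, 4, 5}
Step 6: union(5, 2) -> already same set; set of 5 now {0, 2, 4, 5}
Step 7: union(1, 4) -> merged; set of 1 now {0, 1, 2, 4, 5}
Step 8: find(0) -> no change; set of 0 is {0, 1, 2, 4, 5}
Step 9: find(5) -> no change; set of 5 is {0, 1, 2, 4, 5}
Step 10: union(2, 5) -> already same set; set of 2 now {0, 1, 2, 4, 5}
Step 11: union(0, 1) -> already same set; set of 0 now {0, 1, 2, 4, 5}
Step 12: union(0, 2) -> already same set; set of 0 now {0, 1, 2, 4, 5}
Step 13: find(4) -> no change; set of 4 is {0, 1, 2, 4, 5}
Step 14: union(5, 1) -> already same set; set of 5 now {0, 1, 2, 4, 5}
Component of 1: {0, 1, 2, 4, 5}

Answer: 0, 1, 2, 4, 5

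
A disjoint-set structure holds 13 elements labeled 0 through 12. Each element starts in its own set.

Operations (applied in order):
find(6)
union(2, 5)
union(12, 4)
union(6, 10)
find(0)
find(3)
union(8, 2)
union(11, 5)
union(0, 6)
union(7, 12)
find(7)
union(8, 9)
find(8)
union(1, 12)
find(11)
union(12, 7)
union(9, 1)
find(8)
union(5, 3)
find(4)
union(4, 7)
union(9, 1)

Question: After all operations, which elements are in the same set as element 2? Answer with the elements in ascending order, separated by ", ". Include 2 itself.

Step 1: find(6) -> no change; set of 6 is {6}
Step 2: union(2, 5) -> merged; set of 2 now {2, 5}
Step 3: union(12, 4) -> merged; set of 12 now {4, 12}
Step 4: union(6, 10) -> merged; set of 6 now {6, 10}
Step 5: find(0) -> no change; set of 0 is {0}
Step 6: find(3) -> no change; set of 3 is {3}
Step 7: union(8, 2) -> merged; set of 8 now {2, 5, 8}
Step 8: union(11, 5) -> merged; set of 11 now {2, 5, 8, 11}
Step 9: union(0, 6) -> merged; set of 0 now {0, 6, 10}
Step 10: union(7, 12) -> merged; set of 7 now {4, 7, 12}
Step 11: find(7) -> no change; set of 7 is {4, 7, 12}
Step 12: union(8, 9) -> merged; set of 8 now {2, 5, 8, 9, 11}
Step 13: find(8) -> no change; set of 8 is {2, 5, 8, 9, 11}
Step 14: union(1, 12) -> merged; set of 1 now {1, 4, 7, 12}
Step 15: find(11) -> no change; set of 11 is {2, 5, 8, 9, 11}
Step 16: union(12, 7) -> already same set; set of 12 now {1, 4, 7, 12}
Step 17: union(9, 1) -> merged; set of 9 now {1, 2, 4, 5, 7, 8, 9, 11, 12}
Step 18: find(8) -> no change; set of 8 is {1, 2, 4, 5, 7, 8, 9, 11, 12}
Step 19: union(5, 3) -> merged; set of 5 now {1, 2, 3, 4, 5, 7, 8, 9, 11, 12}
Step 20: find(4) -> no change; set of 4 is {1, 2, 3, 4, 5, 7, 8, 9, 11, 12}
Step 21: union(4, 7) -> already same set; set of 4 now {1, 2, 3, 4, 5, 7, 8, 9, 11, 12}
Step 22: union(9, 1) -> already same set; set of 9 now {1, 2, 3, 4, 5, 7, 8, 9, 11, 12}
Component of 2: {1, 2, 3, 4, 5, 7, 8, 9, 11, 12}

Answer: 1, 2, 3, 4, 5, 7, 8, 9, 11, 12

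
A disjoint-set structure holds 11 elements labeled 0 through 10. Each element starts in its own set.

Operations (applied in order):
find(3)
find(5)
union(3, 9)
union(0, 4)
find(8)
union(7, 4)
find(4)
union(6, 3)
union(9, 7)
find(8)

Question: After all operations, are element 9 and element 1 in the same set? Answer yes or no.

Answer: no

Derivation:
Step 1: find(3) -> no change; set of 3 is {3}
Step 2: find(5) -> no change; set of 5 is {5}
Step 3: union(3, 9) -> merged; set of 3 now {3, 9}
Step 4: union(0, 4) -> merged; set of 0 now {0, 4}
Step 5: find(8) -> no change; set of 8 is {8}
Step 6: union(7, 4) -> merged; set of 7 now {0, 4, 7}
Step 7: find(4) -> no change; set of 4 is {0, 4, 7}
Step 8: union(6, 3) -> merged; set of 6 now {3, 6, 9}
Step 9: union(9, 7) -> merged; set of 9 now {0, 3, 4, 6, 7, 9}
Step 10: find(8) -> no change; set of 8 is {8}
Set of 9: {0, 3, 4, 6, 7, 9}; 1 is not a member.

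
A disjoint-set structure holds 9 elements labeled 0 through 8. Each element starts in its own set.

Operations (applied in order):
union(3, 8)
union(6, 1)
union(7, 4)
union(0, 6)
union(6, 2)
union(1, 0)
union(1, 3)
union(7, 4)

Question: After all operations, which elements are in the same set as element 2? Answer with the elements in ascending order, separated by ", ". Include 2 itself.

Answer: 0, 1, 2, 3, 6, 8

Derivation:
Step 1: union(3, 8) -> merged; set of 3 now {3, 8}
Step 2: union(6, 1) -> merged; set of 6 now {1, 6}
Step 3: union(7, 4) -> merged; set of 7 now {4, 7}
Step 4: union(0, 6) -> merged; set of 0 now {0, 1, 6}
Step 5: union(6, 2) -> merged; set of 6 now {0, 1, 2, 6}
Step 6: union(1, 0) -> already same set; set of 1 now {0, 1, 2, 6}
Step 7: union(1, 3) -> merged; set of 1 now {0, 1, 2, 3, 6, 8}
Step 8: union(7, 4) -> already same set; set of 7 now {4, 7}
Component of 2: {0, 1, 2, 3, 6, 8}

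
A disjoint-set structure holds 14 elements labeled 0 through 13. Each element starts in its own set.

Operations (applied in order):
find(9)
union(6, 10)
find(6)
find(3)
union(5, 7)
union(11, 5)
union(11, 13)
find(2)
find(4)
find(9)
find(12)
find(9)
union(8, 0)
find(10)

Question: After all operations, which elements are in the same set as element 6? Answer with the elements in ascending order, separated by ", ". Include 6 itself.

Answer: 6, 10

Derivation:
Step 1: find(9) -> no change; set of 9 is {9}
Step 2: union(6, 10) -> merged; set of 6 now {6, 10}
Step 3: find(6) -> no change; set of 6 is {6, 10}
Step 4: find(3) -> no change; set of 3 is {3}
Step 5: union(5, 7) -> merged; set of 5 now {5, 7}
Step 6: union(11, 5) -> merged; set of 11 now {5, 7, 11}
Step 7: union(11, 13) -> merged; set of 11 now {5, 7, 11, 13}
Step 8: find(2) -> no change; set of 2 is {2}
Step 9: find(4) -> no change; set of 4 is {4}
Step 10: find(9) -> no change; set of 9 is {9}
Step 11: find(12) -> no change; set of 12 is {12}
Step 12: find(9) -> no change; set of 9 is {9}
Step 13: union(8, 0) -> merged; set of 8 now {0, 8}
Step 14: find(10) -> no change; set of 10 is {6, 10}
Component of 6: {6, 10}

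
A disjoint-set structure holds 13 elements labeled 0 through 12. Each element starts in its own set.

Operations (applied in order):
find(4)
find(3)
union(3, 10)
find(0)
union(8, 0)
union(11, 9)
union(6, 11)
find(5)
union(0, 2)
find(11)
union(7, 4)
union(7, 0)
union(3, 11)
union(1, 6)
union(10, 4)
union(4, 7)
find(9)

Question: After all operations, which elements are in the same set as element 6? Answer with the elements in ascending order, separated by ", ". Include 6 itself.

Answer: 0, 1, 2, 3, 4, 6, 7, 8, 9, 10, 11

Derivation:
Step 1: find(4) -> no change; set of 4 is {4}
Step 2: find(3) -> no change; set of 3 is {3}
Step 3: union(3, 10) -> merged; set of 3 now {3, 10}
Step 4: find(0) -> no change; set of 0 is {0}
Step 5: union(8, 0) -> merged; set of 8 now {0, 8}
Step 6: union(11, 9) -> merged; set of 11 now {9, 11}
Step 7: union(6, 11) -> merged; set of 6 now {6, 9, 11}
Step 8: find(5) -> no change; set of 5 is {5}
Step 9: union(0, 2) -> merged; set of 0 now {0, 2, 8}
Step 10: find(11) -> no change; set of 11 is {6, 9, 11}
Step 11: union(7, 4) -> merged; set of 7 now {4, 7}
Step 12: union(7, 0) -> merged; set of 7 now {0, 2, 4, 7, 8}
Step 13: union(3, 11) -> merged; set of 3 now {3, 6, 9, 10, 11}
Step 14: union(1, 6) -> merged; set of 1 now {1, 3, 6, 9, 10, 11}
Step 15: union(10, 4) -> merged; set of 10 now {0, 1, 2, 3, 4, 6, 7, 8, 9, 10, 11}
Step 16: union(4, 7) -> already same set; set of 4 now {0, 1, 2, 3, 4, 6, 7, 8, 9, 10, 11}
Step 17: find(9) -> no change; set of 9 is {0, 1, 2, 3, 4, 6, 7, 8, 9, 10, 11}
Component of 6: {0, 1, 2, 3, 4, 6, 7, 8, 9, 10, 11}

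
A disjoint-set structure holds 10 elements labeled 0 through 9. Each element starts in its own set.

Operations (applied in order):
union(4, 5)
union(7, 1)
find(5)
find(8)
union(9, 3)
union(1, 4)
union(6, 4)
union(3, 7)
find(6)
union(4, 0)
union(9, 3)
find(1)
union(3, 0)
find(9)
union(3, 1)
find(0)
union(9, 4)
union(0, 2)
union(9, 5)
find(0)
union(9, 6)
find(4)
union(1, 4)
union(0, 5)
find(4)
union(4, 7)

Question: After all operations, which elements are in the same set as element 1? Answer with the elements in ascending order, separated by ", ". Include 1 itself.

Answer: 0, 1, 2, 3, 4, 5, 6, 7, 9

Derivation:
Step 1: union(4, 5) -> merged; set of 4 now {4, 5}
Step 2: union(7, 1) -> merged; set of 7 now {1, 7}
Step 3: find(5) -> no change; set of 5 is {4, 5}
Step 4: find(8) -> no change; set of 8 is {8}
Step 5: union(9, 3) -> merged; set of 9 now {3, 9}
Step 6: union(1, 4) -> merged; set of 1 now {1, 4, 5, 7}
Step 7: union(6, 4) -> merged; set of 6 now {1, 4, 5, 6, 7}
Step 8: union(3, 7) -> merged; set of 3 now {1, 3, 4, 5, 6, 7, 9}
Step 9: find(6) -> no change; set of 6 is {1, 3, 4, 5, 6, 7, 9}
Step 10: union(4, 0) -> merged; set of 4 now {0, 1, 3, 4, 5, 6, 7, 9}
Step 11: union(9, 3) -> already same set; set of 9 now {0, 1, 3, 4, 5, 6, 7, 9}
Step 12: find(1) -> no change; set of 1 is {0, 1, 3, 4, 5, 6, 7, 9}
Step 13: union(3, 0) -> already same set; set of 3 now {0, 1, 3, 4, 5, 6, 7, 9}
Step 14: find(9) -> no change; set of 9 is {0, 1, 3, 4, 5, 6, 7, 9}
Step 15: union(3, 1) -> already same set; set of 3 now {0, 1, 3, 4, 5, 6, 7, 9}
Step 16: find(0) -> no change; set of 0 is {0, 1, 3, 4, 5, 6, 7, 9}
Step 17: union(9, 4) -> already same set; set of 9 now {0, 1, 3, 4, 5, 6, 7, 9}
Step 18: union(0, 2) -> merged; set of 0 now {0, 1, 2, 3, 4, 5, 6, 7, 9}
Step 19: union(9, 5) -> already same set; set of 9 now {0, 1, 2, 3, 4, 5, 6, 7, 9}
Step 20: find(0) -> no change; set of 0 is {0, 1, 2, 3, 4, 5, 6, 7, 9}
Step 21: union(9, 6) -> already same set; set of 9 now {0, 1, 2, 3, 4, 5, 6, 7, 9}
Step 22: find(4) -> no change; set of 4 is {0, 1, 2, 3, 4, 5, 6, 7, 9}
Step 23: union(1, 4) -> already same set; set of 1 now {0, 1, 2, 3, 4, 5, 6, 7, 9}
Step 24: union(0, 5) -> already same set; set of 0 now {0, 1, 2, 3, 4, 5, 6, 7, 9}
Step 25: find(4) -> no change; set of 4 is {0, 1, 2, 3, 4, 5, 6, 7, 9}
Step 26: union(4, 7) -> already same set; set of 4 now {0, 1, 2, 3, 4, 5, 6, 7, 9}
Component of 1: {0, 1, 2, 3, 4, 5, 6, 7, 9}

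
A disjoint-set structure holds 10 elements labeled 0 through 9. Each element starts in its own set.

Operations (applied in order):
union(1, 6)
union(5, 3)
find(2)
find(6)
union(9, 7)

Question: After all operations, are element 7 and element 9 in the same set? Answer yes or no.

Answer: yes

Derivation:
Step 1: union(1, 6) -> merged; set of 1 now {1, 6}
Step 2: union(5, 3) -> merged; set of 5 now {3, 5}
Step 3: find(2) -> no change; set of 2 is {2}
Step 4: find(6) -> no change; set of 6 is {1, 6}
Step 5: union(9, 7) -> merged; set of 9 now {7, 9}
Set of 7: {7, 9}; 9 is a member.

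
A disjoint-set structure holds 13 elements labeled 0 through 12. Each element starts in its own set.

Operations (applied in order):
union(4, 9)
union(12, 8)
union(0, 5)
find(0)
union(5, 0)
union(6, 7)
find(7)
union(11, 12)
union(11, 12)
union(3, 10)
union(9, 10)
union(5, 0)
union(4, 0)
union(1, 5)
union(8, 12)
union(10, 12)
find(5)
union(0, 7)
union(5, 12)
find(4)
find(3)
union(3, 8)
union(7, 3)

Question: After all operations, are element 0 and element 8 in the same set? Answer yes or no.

Step 1: union(4, 9) -> merged; set of 4 now {4, 9}
Step 2: union(12, 8) -> merged; set of 12 now {8, 12}
Step 3: union(0, 5) -> merged; set of 0 now {0, 5}
Step 4: find(0) -> no change; set of 0 is {0, 5}
Step 5: union(5, 0) -> already same set; set of 5 now {0, 5}
Step 6: union(6, 7) -> merged; set of 6 now {6, 7}
Step 7: find(7) -> no change; set of 7 is {6, 7}
Step 8: union(11, 12) -> merged; set of 11 now {8, 11, 12}
Step 9: union(11, 12) -> already same set; set of 11 now {8, 11, 12}
Step 10: union(3, 10) -> merged; set of 3 now {3, 10}
Step 11: union(9, 10) -> merged; set of 9 now {3, 4, 9, 10}
Step 12: union(5, 0) -> already same set; set of 5 now {0, 5}
Step 13: union(4, 0) -> merged; set of 4 now {0, 3, 4, 5, 9, 10}
Step 14: union(1, 5) -> merged; set of 1 now {0, 1, 3, 4, 5, 9, 10}
Step 15: union(8, 12) -> already same set; set of 8 now {8, 11, 12}
Step 16: union(10, 12) -> merged; set of 10 now {0, 1, 3, 4, 5, 8, 9, 10, 11, 12}
Step 17: find(5) -> no change; set of 5 is {0, 1, 3, 4, 5, 8, 9, 10, 11, 12}
Step 18: union(0, 7) -> merged; set of 0 now {0, 1, 3, 4, 5, 6, 7, 8, 9, 10, 11, 12}
Step 19: union(5, 12) -> already same set; set of 5 now {0, 1, 3, 4, 5, 6, 7, 8, 9, 10, 11, 12}
Step 20: find(4) -> no change; set of 4 is {0, 1, 3, 4, 5, 6, 7, 8, 9, 10, 11, 12}
Step 21: find(3) -> no change; set of 3 is {0, 1, 3, 4, 5, 6, 7, 8, 9, 10, 11, 12}
Step 22: union(3, 8) -> already same set; set of 3 now {0, 1, 3, 4, 5, 6, 7, 8, 9, 10, 11, 12}
Step 23: union(7, 3) -> already same set; set of 7 now {0, 1, 3, 4, 5, 6, 7, 8, 9, 10, 11, 12}
Set of 0: {0, 1, 3, 4, 5, 6, 7, 8, 9, 10, 11, 12}; 8 is a member.

Answer: yes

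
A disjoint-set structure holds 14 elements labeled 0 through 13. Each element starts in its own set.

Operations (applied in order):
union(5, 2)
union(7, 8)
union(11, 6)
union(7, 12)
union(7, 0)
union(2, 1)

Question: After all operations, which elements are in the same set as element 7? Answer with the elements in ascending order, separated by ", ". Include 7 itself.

Step 1: union(5, 2) -> merged; set of 5 now {2, 5}
Step 2: union(7, 8) -> merged; set of 7 now {7, 8}
Step 3: union(11, 6) -> merged; set of 11 now {6, 11}
Step 4: union(7, 12) -> merged; set of 7 now {7, 8, 12}
Step 5: union(7, 0) -> merged; set of 7 now {0, 7, 8, 12}
Step 6: union(2, 1) -> merged; set of 2 now {1, 2, 5}
Component of 7: {0, 7, 8, 12}

Answer: 0, 7, 8, 12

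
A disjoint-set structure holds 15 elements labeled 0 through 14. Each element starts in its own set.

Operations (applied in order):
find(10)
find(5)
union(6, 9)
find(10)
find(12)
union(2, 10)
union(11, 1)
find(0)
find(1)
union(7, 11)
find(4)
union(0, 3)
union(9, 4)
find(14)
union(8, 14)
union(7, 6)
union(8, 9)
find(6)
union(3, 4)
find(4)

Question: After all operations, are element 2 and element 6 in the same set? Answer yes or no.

Answer: no

Derivation:
Step 1: find(10) -> no change; set of 10 is {10}
Step 2: find(5) -> no change; set of 5 is {5}
Step 3: union(6, 9) -> merged; set of 6 now {6, 9}
Step 4: find(10) -> no change; set of 10 is {10}
Step 5: find(12) -> no change; set of 12 is {12}
Step 6: union(2, 10) -> merged; set of 2 now {2, 10}
Step 7: union(11, 1) -> merged; set of 11 now {1, 11}
Step 8: find(0) -> no change; set of 0 is {0}
Step 9: find(1) -> no change; set of 1 is {1, 11}
Step 10: union(7, 11) -> merged; set of 7 now {1, 7, 11}
Step 11: find(4) -> no change; set of 4 is {4}
Step 12: union(0, 3) -> merged; set of 0 now {0, 3}
Step 13: union(9, 4) -> merged; set of 9 now {4, 6, 9}
Step 14: find(14) -> no change; set of 14 is {14}
Step 15: union(8, 14) -> merged; set of 8 now {8, 14}
Step 16: union(7, 6) -> merged; set of 7 now {1, 4, 6, 7, 9, 11}
Step 17: union(8, 9) -> merged; set of 8 now {1, 4, 6, 7, 8, 9, 11, 14}
Step 18: find(6) -> no change; set of 6 is {1, 4, 6, 7, 8, 9, 11, 14}
Step 19: union(3, 4) -> merged; set of 3 now {0, 1, 3, 4, 6, 7, 8, 9, 11, 14}
Step 20: find(4) -> no change; set of 4 is {0, 1, 3, 4, 6, 7, 8, 9, 11, 14}
Set of 2: {2, 10}; 6 is not a member.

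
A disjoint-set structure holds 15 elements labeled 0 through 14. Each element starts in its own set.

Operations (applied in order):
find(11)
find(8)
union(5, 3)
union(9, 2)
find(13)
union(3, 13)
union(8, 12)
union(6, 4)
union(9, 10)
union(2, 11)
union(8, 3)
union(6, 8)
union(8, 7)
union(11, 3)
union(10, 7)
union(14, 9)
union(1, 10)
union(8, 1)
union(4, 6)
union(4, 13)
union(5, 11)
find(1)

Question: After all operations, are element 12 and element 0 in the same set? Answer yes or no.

Answer: no

Derivation:
Step 1: find(11) -> no change; set of 11 is {11}
Step 2: find(8) -> no change; set of 8 is {8}
Step 3: union(5, 3) -> merged; set of 5 now {3, 5}
Step 4: union(9, 2) -> merged; set of 9 now {2, 9}
Step 5: find(13) -> no change; set of 13 is {13}
Step 6: union(3, 13) -> merged; set of 3 now {3, 5, 13}
Step 7: union(8, 12) -> merged; set of 8 now {8, 12}
Step 8: union(6, 4) -> merged; set of 6 now {4, 6}
Step 9: union(9, 10) -> merged; set of 9 now {2, 9, 10}
Step 10: union(2, 11) -> merged; set of 2 now {2, 9, 10, 11}
Step 11: union(8, 3) -> merged; set of 8 now {3, 5, 8, 12, 13}
Step 12: union(6, 8) -> merged; set of 6 now {3, 4, 5, 6, 8, 12, 13}
Step 13: union(8, 7) -> merged; set of 8 now {3, 4, 5, 6, 7, 8, 12, 13}
Step 14: union(11, 3) -> merged; set of 11 now {2, 3, 4, 5, 6, 7, 8, 9, 10, 11, 12, 13}
Step 15: union(10, 7) -> already same set; set of 10 now {2, 3, 4, 5, 6, 7, 8, 9, 10, 11, 12, 13}
Step 16: union(14, 9) -> merged; set of 14 now {2, 3, 4, 5, 6, 7, 8, 9, 10, 11, 12, 13, 14}
Step 17: union(1, 10) -> merged; set of 1 now {1, 2, 3, 4, 5, 6, 7, 8, 9, 10, 11, 12, 13, 14}
Step 18: union(8, 1) -> already same set; set of 8 now {1, 2, 3, 4, 5, 6, 7, 8, 9, 10, 11, 12, 13, 14}
Step 19: union(4, 6) -> already same set; set of 4 now {1, 2, 3, 4, 5, 6, 7, 8, 9, 10, 11, 12, 13, 14}
Step 20: union(4, 13) -> already same set; set of 4 now {1, 2, 3, 4, 5, 6, 7, 8, 9, 10, 11, 12, 13, 14}
Step 21: union(5, 11) -> already same set; set of 5 now {1, 2, 3, 4, 5, 6, 7, 8, 9, 10, 11, 12, 13, 14}
Step 22: find(1) -> no change; set of 1 is {1, 2, 3, 4, 5, 6, 7, 8, 9, 10, 11, 12, 13, 14}
Set of 12: {1, 2, 3, 4, 5, 6, 7, 8, 9, 10, 11, 12, 13, 14}; 0 is not a member.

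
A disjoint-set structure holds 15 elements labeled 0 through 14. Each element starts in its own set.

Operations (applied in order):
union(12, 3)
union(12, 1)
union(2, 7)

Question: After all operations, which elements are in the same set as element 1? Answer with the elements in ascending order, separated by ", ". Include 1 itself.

Step 1: union(12, 3) -> merged; set of 12 now {3, 12}
Step 2: union(12, 1) -> merged; set of 12 now {1, 3, 12}
Step 3: union(2, 7) -> merged; set of 2 now {2, 7}
Component of 1: {1, 3, 12}

Answer: 1, 3, 12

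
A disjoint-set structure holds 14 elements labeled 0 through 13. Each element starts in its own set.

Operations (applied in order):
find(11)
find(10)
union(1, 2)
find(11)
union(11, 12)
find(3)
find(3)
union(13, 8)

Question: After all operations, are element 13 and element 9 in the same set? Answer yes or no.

Step 1: find(11) -> no change; set of 11 is {11}
Step 2: find(10) -> no change; set of 10 is {10}
Step 3: union(1, 2) -> merged; set of 1 now {1, 2}
Step 4: find(11) -> no change; set of 11 is {11}
Step 5: union(11, 12) -> merged; set of 11 now {11, 12}
Step 6: find(3) -> no change; set of 3 is {3}
Step 7: find(3) -> no change; set of 3 is {3}
Step 8: union(13, 8) -> merged; set of 13 now {8, 13}
Set of 13: {8, 13}; 9 is not a member.

Answer: no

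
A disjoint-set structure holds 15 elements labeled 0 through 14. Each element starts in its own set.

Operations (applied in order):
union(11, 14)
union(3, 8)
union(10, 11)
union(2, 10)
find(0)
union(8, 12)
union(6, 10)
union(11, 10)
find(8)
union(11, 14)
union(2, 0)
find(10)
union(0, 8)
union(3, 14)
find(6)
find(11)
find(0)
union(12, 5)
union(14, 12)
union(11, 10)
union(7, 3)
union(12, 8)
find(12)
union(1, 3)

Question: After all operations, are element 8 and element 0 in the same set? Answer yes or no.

Step 1: union(11, 14) -> merged; set of 11 now {11, 14}
Step 2: union(3, 8) -> merged; set of 3 now {3, 8}
Step 3: union(10, 11) -> merged; set of 10 now {10, 11, 14}
Step 4: union(2, 10) -> merged; set of 2 now {2, 10, 11, 14}
Step 5: find(0) -> no change; set of 0 is {0}
Step 6: union(8, 12) -> merged; set of 8 now {3, 8, 12}
Step 7: union(6, 10) -> merged; set of 6 now {2, 6, 10, 11, 14}
Step 8: union(11, 10) -> already same set; set of 11 now {2, 6, 10, 11, 14}
Step 9: find(8) -> no change; set of 8 is {3, 8, 12}
Step 10: union(11, 14) -> already same set; set of 11 now {2, 6, 10, 11, 14}
Step 11: union(2, 0) -> merged; set of 2 now {0, 2, 6, 10, 11, 14}
Step 12: find(10) -> no change; set of 10 is {0, 2, 6, 10, 11, 14}
Step 13: union(0, 8) -> merged; set of 0 now {0, 2, 3, 6, 8, 10, 11, 12, 14}
Step 14: union(3, 14) -> already same set; set of 3 now {0, 2, 3, 6, 8, 10, 11, 12, 14}
Step 15: find(6) -> no change; set of 6 is {0, 2, 3, 6, 8, 10, 11, 12, 14}
Step 16: find(11) -> no change; set of 11 is {0, 2, 3, 6, 8, 10, 11, 12, 14}
Step 17: find(0) -> no change; set of 0 is {0, 2, 3, 6, 8, 10, 11, 12, 14}
Step 18: union(12, 5) -> merged; set of 12 now {0, 2, 3, 5, 6, 8, 10, 11, 12, 14}
Step 19: union(14, 12) -> already same set; set of 14 now {0, 2, 3, 5, 6, 8, 10, 11, 12, 14}
Step 20: union(11, 10) -> already same set; set of 11 now {0, 2, 3, 5, 6, 8, 10, 11, 12, 14}
Step 21: union(7, 3) -> merged; set of 7 now {0, 2, 3, 5, 6, 7, 8, 10, 11, 12, 14}
Step 22: union(12, 8) -> already same set; set of 12 now {0, 2, 3, 5, 6, 7, 8, 10, 11, 12, 14}
Step 23: find(12) -> no change; set of 12 is {0, 2, 3, 5, 6, 7, 8, 10, 11, 12, 14}
Step 24: union(1, 3) -> merged; set of 1 now {0, 1, 2, 3, 5, 6, 7, 8, 10, 11, 12, 14}
Set of 8: {0, 1, 2, 3, 5, 6, 7, 8, 10, 11, 12, 14}; 0 is a member.

Answer: yes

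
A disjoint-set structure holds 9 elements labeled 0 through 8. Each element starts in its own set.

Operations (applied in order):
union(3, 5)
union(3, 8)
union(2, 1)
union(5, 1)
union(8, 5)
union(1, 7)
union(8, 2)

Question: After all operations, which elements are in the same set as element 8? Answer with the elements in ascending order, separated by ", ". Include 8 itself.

Step 1: union(3, 5) -> merged; set of 3 now {3, 5}
Step 2: union(3, 8) -> merged; set of 3 now {3, 5, 8}
Step 3: union(2, 1) -> merged; set of 2 now {1, 2}
Step 4: union(5, 1) -> merged; set of 5 now {1, 2, 3, 5, 8}
Step 5: union(8, 5) -> already same set; set of 8 now {1, 2, 3, 5, 8}
Step 6: union(1, 7) -> merged; set of 1 now {1, 2, 3, 5, 7, 8}
Step 7: union(8, 2) -> already same set; set of 8 now {1, 2, 3, 5, 7, 8}
Component of 8: {1, 2, 3, 5, 7, 8}

Answer: 1, 2, 3, 5, 7, 8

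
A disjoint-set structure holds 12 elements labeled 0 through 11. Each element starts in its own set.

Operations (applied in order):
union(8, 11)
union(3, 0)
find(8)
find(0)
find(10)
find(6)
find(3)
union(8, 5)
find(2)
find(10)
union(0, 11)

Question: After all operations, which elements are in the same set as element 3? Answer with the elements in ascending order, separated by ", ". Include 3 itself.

Step 1: union(8, 11) -> merged; set of 8 now {8, 11}
Step 2: union(3, 0) -> merged; set of 3 now {0, 3}
Step 3: find(8) -> no change; set of 8 is {8, 11}
Step 4: find(0) -> no change; set of 0 is {0, 3}
Step 5: find(10) -> no change; set of 10 is {10}
Step 6: find(6) -> no change; set of 6 is {6}
Step 7: find(3) -> no change; set of 3 is {0, 3}
Step 8: union(8, 5) -> merged; set of 8 now {5, 8, 11}
Step 9: find(2) -> no change; set of 2 is {2}
Step 10: find(10) -> no change; set of 10 is {10}
Step 11: union(0, 11) -> merged; set of 0 now {0, 3, 5, 8, 11}
Component of 3: {0, 3, 5, 8, 11}

Answer: 0, 3, 5, 8, 11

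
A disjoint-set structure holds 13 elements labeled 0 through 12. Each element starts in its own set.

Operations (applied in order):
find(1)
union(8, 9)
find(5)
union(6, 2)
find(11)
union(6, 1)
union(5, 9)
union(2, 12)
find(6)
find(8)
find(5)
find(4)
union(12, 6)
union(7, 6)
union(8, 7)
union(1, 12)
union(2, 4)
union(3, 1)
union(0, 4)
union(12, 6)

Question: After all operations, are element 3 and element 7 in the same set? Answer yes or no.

Step 1: find(1) -> no change; set of 1 is {1}
Step 2: union(8, 9) -> merged; set of 8 now {8, 9}
Step 3: find(5) -> no change; set of 5 is {5}
Step 4: union(6, 2) -> merged; set of 6 now {2, 6}
Step 5: find(11) -> no change; set of 11 is {11}
Step 6: union(6, 1) -> merged; set of 6 now {1, 2, 6}
Step 7: union(5, 9) -> merged; set of 5 now {5, 8, 9}
Step 8: union(2, 12) -> merged; set of 2 now {1, 2, 6, 12}
Step 9: find(6) -> no change; set of 6 is {1, 2, 6, 12}
Step 10: find(8) -> no change; set of 8 is {5, 8, 9}
Step 11: find(5) -> no change; set of 5 is {5, 8, 9}
Step 12: find(4) -> no change; set of 4 is {4}
Step 13: union(12, 6) -> already same set; set of 12 now {1, 2, 6, 12}
Step 14: union(7, 6) -> merged; set of 7 now {1, 2, 6, 7, 12}
Step 15: union(8, 7) -> merged; set of 8 now {1, 2, 5, 6, 7, 8, 9, 12}
Step 16: union(1, 12) -> already same set; set of 1 now {1, 2, 5, 6, 7, 8, 9, 12}
Step 17: union(2, 4) -> merged; set of 2 now {1, 2, 4, 5, 6, 7, 8, 9, 12}
Step 18: union(3, 1) -> merged; set of 3 now {1, 2, 3, 4, 5, 6, 7, 8, 9, 12}
Step 19: union(0, 4) -> merged; set of 0 now {0, 1, 2, 3, 4, 5, 6, 7, 8, 9, 12}
Step 20: union(12, 6) -> already same set; set of 12 now {0, 1, 2, 3, 4, 5, 6, 7, 8, 9, 12}
Set of 3: {0, 1, 2, 3, 4, 5, 6, 7, 8, 9, 12}; 7 is a member.

Answer: yes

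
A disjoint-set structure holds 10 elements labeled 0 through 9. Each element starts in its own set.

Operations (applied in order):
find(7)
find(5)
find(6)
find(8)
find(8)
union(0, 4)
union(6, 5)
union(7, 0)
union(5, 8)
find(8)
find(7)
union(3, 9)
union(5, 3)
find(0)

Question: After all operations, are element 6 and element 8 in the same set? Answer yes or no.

Answer: yes

Derivation:
Step 1: find(7) -> no change; set of 7 is {7}
Step 2: find(5) -> no change; set of 5 is {5}
Step 3: find(6) -> no change; set of 6 is {6}
Step 4: find(8) -> no change; set of 8 is {8}
Step 5: find(8) -> no change; set of 8 is {8}
Step 6: union(0, 4) -> merged; set of 0 now {0, 4}
Step 7: union(6, 5) -> merged; set of 6 now {5, 6}
Step 8: union(7, 0) -> merged; set of 7 now {0, 4, 7}
Step 9: union(5, 8) -> merged; set of 5 now {5, 6, 8}
Step 10: find(8) -> no change; set of 8 is {5, 6, 8}
Step 11: find(7) -> no change; set of 7 is {0, 4, 7}
Step 12: union(3, 9) -> merged; set of 3 now {3, 9}
Step 13: union(5, 3) -> merged; set of 5 now {3, 5, 6, 8, 9}
Step 14: find(0) -> no change; set of 0 is {0, 4, 7}
Set of 6: {3, 5, 6, 8, 9}; 8 is a member.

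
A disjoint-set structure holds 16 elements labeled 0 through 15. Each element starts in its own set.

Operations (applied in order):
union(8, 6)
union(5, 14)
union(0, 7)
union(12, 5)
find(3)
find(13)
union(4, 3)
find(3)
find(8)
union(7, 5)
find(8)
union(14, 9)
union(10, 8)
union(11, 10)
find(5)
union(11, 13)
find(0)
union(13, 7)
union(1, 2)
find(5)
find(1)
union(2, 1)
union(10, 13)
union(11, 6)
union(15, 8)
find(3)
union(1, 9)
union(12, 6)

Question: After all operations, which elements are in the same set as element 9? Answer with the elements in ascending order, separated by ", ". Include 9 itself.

Answer: 0, 1, 2, 5, 6, 7, 8, 9, 10, 11, 12, 13, 14, 15

Derivation:
Step 1: union(8, 6) -> merged; set of 8 now {6, 8}
Step 2: union(5, 14) -> merged; set of 5 now {5, 14}
Step 3: union(0, 7) -> merged; set of 0 now {0, 7}
Step 4: union(12, 5) -> merged; set of 12 now {5, 12, 14}
Step 5: find(3) -> no change; set of 3 is {3}
Step 6: find(13) -> no change; set of 13 is {13}
Step 7: union(4, 3) -> merged; set of 4 now {3, 4}
Step 8: find(3) -> no change; set of 3 is {3, 4}
Step 9: find(8) -> no change; set of 8 is {6, 8}
Step 10: union(7, 5) -> merged; set of 7 now {0, 5, 7, 12, 14}
Step 11: find(8) -> no change; set of 8 is {6, 8}
Step 12: union(14, 9) -> merged; set of 14 now {0, 5, 7, 9, 12, 14}
Step 13: union(10, 8) -> merged; set of 10 now {6, 8, 10}
Step 14: union(11, 10) -> merged; set of 11 now {6, 8, 10, 11}
Step 15: find(5) -> no change; set of 5 is {0, 5, 7, 9, 12, 14}
Step 16: union(11, 13) -> merged; set of 11 now {6, 8, 10, 11, 13}
Step 17: find(0) -> no change; set of 0 is {0, 5, 7, 9, 12, 14}
Step 18: union(13, 7) -> merged; set of 13 now {0, 5, 6, 7, 8, 9, 10, 11, 12, 13, 14}
Step 19: union(1, 2) -> merged; set of 1 now {1, 2}
Step 20: find(5) -> no change; set of 5 is {0, 5, 6, 7, 8, 9, 10, 11, 12, 13, 14}
Step 21: find(1) -> no change; set of 1 is {1, 2}
Step 22: union(2, 1) -> already same set; set of 2 now {1, 2}
Step 23: union(10, 13) -> already same set; set of 10 now {0, 5, 6, 7, 8, 9, 10, 11, 12, 13, 14}
Step 24: union(11, 6) -> already same set; set of 11 now {0, 5, 6, 7, 8, 9, 10, 11, 12, 13, 14}
Step 25: union(15, 8) -> merged; set of 15 now {0, 5, 6, 7, 8, 9, 10, 11, 12, 13, 14, 15}
Step 26: find(3) -> no change; set of 3 is {3, 4}
Step 27: union(1, 9) -> merged; set of 1 now {0, 1, 2, 5, 6, 7, 8, 9, 10, 11, 12, 13, 14, 15}
Step 28: union(12, 6) -> already same set; set of 12 now {0, 1, 2, 5, 6, 7, 8, 9, 10, 11, 12, 13, 14, 15}
Component of 9: {0, 1, 2, 5, 6, 7, 8, 9, 10, 11, 12, 13, 14, 15}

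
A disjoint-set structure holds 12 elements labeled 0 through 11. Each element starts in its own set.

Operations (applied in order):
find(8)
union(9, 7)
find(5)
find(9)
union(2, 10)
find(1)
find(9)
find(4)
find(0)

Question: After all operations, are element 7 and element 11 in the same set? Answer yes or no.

Step 1: find(8) -> no change; set of 8 is {8}
Step 2: union(9, 7) -> merged; set of 9 now {7, 9}
Step 3: find(5) -> no change; set of 5 is {5}
Step 4: find(9) -> no change; set of 9 is {7, 9}
Step 5: union(2, 10) -> merged; set of 2 now {2, 10}
Step 6: find(1) -> no change; set of 1 is {1}
Step 7: find(9) -> no change; set of 9 is {7, 9}
Step 8: find(4) -> no change; set of 4 is {4}
Step 9: find(0) -> no change; set of 0 is {0}
Set of 7: {7, 9}; 11 is not a member.

Answer: no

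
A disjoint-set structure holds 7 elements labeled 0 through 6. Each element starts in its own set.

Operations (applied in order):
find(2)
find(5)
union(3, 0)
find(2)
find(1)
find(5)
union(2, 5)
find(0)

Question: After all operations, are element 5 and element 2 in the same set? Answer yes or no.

Step 1: find(2) -> no change; set of 2 is {2}
Step 2: find(5) -> no change; set of 5 is {5}
Step 3: union(3, 0) -> merged; set of 3 now {0, 3}
Step 4: find(2) -> no change; set of 2 is {2}
Step 5: find(1) -> no change; set of 1 is {1}
Step 6: find(5) -> no change; set of 5 is {5}
Step 7: union(2, 5) -> merged; set of 2 now {2, 5}
Step 8: find(0) -> no change; set of 0 is {0, 3}
Set of 5: {2, 5}; 2 is a member.

Answer: yes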